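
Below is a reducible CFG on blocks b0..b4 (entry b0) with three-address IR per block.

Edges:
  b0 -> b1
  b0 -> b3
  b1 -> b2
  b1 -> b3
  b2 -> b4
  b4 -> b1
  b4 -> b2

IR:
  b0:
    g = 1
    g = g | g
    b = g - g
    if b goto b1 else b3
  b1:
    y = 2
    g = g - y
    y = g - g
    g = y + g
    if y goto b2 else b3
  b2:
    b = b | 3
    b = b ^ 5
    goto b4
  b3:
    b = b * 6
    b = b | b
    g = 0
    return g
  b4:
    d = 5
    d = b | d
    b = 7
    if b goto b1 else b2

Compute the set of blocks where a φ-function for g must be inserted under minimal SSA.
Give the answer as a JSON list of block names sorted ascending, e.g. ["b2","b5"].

idom tree: b1←b0 b2←b1 b3←b0 b4←b2
Dom at joins:
  b1: preds {b0,b4}: {b0} ∩ {b0,b1,b2,b4} = {b0}; idom=b0
  b2: preds {b1,b4}: {b0,b1} ∩ {b0,b1,b2,b4} = {b0,b1}; idom=b1
  b3: preds {b0,b1}: {b0} ∩ {b0,b1} = {b0}; idom=b0

DF derivation:
  join b1 pred b0: · stop@b0
  join b1 pred b4: b4→b2→b1 stop@b0
  join b2 pred b1: · stop@b1
  join b2 pred b4: b4→b2 stop@b1
  join b3 pred b0: · stop@b0
  join b3 pred b1: b1 stop@b0
  b0: DF=∅
  b1: DF={b1,b3}
  b2: DF={b1,b2}
  b3: DF=∅
  b4: DF={b1,b2}

φ for g: defs {b0,b1,b3}
  DF⁺ = {b1,b3}

Answer: ["b1", "b3"]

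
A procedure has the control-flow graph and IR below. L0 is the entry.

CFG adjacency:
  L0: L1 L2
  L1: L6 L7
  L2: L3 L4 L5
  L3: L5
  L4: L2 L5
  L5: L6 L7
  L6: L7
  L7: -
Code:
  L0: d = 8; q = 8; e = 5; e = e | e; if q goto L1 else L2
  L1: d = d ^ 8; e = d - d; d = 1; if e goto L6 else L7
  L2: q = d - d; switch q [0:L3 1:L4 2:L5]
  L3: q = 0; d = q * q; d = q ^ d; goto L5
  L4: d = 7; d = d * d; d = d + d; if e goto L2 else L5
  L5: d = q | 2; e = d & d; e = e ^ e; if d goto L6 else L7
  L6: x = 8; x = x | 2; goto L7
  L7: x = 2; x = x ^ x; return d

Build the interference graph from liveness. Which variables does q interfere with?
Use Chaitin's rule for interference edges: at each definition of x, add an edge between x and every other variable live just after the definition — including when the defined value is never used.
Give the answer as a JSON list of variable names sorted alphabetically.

def/use:
  L0 def {d,e,q} use ∅
  L1 def {d,e} use {d}
  L2 def {q} use {d}
  L3 def {d,q} use ∅
  L4 def {d} use {e}
  L5 def {d,e} use {q}
  L6 def {x} use ∅
  L7 def {x} use {d}

Live sets:
  live L0: ∅→{d,e}
  live L1: {d}→{d}
  live L2: {d,e}→{e,q}
  live L3: ∅→{q}
  live L4: {e,q}→{d,e,q}
  live L5: {q}→{d}
  live L6: {d}→{d}
  live L7: {d}→∅

Interfere edges:
  d: {e,q,x}
  e: {d,q}
  q: {d,e}
  x: {d}

N(q) = ["d", "e"]

Answer: ["d", "e"]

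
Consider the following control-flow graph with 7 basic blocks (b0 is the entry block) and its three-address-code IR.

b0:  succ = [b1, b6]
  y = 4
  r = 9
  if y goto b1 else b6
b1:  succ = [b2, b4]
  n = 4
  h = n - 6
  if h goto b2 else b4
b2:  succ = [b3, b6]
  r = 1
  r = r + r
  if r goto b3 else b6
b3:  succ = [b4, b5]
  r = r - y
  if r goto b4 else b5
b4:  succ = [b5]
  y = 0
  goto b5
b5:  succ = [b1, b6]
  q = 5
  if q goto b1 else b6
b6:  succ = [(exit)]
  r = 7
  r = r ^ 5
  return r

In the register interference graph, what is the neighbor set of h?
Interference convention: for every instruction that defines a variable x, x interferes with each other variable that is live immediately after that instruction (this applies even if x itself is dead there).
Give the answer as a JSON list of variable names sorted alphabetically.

Answer: ["y"]

Derivation:
Per-block:
  b0 def {r,y} use ∅
  b1 def {h,n} use ∅
  b2 def {r} use ∅
  b3 def {r} use {r,y}
  b4 def {y} use ∅
  b5 def {q} use ∅
  b6 def {r} use ∅

Live sets:
  b0 li=∅ lo={y}
  b1 li={y} lo={y}
  b2 li={y} lo={r,y}
  b3 li={r,y} lo={y}
  b4 li=∅ lo={y}
  b5 li={y} lo={y}
  b6 li=∅ lo=∅

Interfere edges:
  h↔{y}
  n↔{y}
  q↔{y}
  r↔{y}
  y↔{h,n,q,r}

N(h) = ["y"]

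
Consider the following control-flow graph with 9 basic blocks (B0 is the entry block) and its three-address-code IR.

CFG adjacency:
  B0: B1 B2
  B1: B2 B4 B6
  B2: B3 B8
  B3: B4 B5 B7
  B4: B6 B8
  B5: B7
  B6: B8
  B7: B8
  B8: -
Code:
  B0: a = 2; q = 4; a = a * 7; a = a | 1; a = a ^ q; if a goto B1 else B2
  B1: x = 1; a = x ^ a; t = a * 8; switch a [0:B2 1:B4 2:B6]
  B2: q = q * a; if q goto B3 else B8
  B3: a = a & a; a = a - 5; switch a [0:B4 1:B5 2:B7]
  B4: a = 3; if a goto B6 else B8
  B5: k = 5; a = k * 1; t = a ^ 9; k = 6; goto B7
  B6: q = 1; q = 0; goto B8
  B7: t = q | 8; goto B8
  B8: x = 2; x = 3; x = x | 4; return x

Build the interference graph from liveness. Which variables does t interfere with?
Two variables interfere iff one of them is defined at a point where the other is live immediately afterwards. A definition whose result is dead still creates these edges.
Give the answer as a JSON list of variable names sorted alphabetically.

Block summaries:
  B0: {a,q} / ∅
  B1: {a,t,x} / {a}
  B2: {q} / {a,q}
  B3: {a} / {a}
  B4: {a} / ∅
  B5: {a,k,t} / ∅
  B6: {q} / ∅
  B7: {t} / {q}
  B8: {x} / ∅

Live sets:
  B0: in=∅ out={a,q}
  B1: in={a,q} out={a,q}
  B2: in={a,q} out={a,q}
  B3: in={a,q} out={q}
  B4: in=∅ out=∅
  B5: in={q} out={q}
  B6: in=∅ out=∅
  B7: in={q} out=∅
  B8: in=∅ out=∅

Interference:
  a: {q,t,x}
  k: {q}
  q: {a,k,t,x}
  t: {a,q}
  x: {a,q}

N(t) = ["a", "q"]

Answer: ["a", "q"]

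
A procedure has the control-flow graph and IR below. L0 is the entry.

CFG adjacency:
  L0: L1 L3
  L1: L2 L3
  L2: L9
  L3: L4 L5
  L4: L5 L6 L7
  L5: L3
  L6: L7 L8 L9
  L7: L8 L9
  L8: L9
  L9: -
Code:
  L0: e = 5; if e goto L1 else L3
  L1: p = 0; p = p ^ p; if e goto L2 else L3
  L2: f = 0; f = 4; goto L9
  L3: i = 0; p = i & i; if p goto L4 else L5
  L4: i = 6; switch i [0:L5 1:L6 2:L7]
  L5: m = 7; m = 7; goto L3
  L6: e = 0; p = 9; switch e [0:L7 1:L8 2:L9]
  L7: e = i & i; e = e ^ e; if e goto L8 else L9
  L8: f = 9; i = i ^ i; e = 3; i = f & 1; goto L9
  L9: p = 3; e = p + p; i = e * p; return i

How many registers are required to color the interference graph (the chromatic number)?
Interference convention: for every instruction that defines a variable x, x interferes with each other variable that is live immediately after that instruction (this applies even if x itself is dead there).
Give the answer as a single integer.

Answer: 3

Analysis:
Per-block:
  L0: {e} / ∅
  L1: {p} / {e}
  L2: {f} / ∅
  L3: {i,p} / ∅
  L4: {i} / ∅
  L5: {m} / ∅
  L6: {e,p} / ∅
  L7: {e} / {i}
  L8: {e,f,i} / {i}
  L9: {e,i,p} / ∅

Backward fixpoint:
  L0: in=∅ out={e}
  L1: in={e} out=∅
  L2: in=∅ out=∅
  L3: in=∅ out=∅
  L4: in=∅ out={i}
  L5: in=∅ out=∅
  L6: in={i} out={i}
  L7: in={i} out={i}
  L8: in={i} out=∅
  L9: in=∅ out=∅

Conflict graph:
  e↔{f,i,p}
  f↔{e,i}
  i↔{e,f,p}
  m↔∅
  p↔{e,i}

Chromatic number:
  {e,f,i} pairwise interfere (3-clique) ⇒ χ ≥ 3
  3-colouring: R0={e,m}  R1={i}  R2={f,p}
  χ = 3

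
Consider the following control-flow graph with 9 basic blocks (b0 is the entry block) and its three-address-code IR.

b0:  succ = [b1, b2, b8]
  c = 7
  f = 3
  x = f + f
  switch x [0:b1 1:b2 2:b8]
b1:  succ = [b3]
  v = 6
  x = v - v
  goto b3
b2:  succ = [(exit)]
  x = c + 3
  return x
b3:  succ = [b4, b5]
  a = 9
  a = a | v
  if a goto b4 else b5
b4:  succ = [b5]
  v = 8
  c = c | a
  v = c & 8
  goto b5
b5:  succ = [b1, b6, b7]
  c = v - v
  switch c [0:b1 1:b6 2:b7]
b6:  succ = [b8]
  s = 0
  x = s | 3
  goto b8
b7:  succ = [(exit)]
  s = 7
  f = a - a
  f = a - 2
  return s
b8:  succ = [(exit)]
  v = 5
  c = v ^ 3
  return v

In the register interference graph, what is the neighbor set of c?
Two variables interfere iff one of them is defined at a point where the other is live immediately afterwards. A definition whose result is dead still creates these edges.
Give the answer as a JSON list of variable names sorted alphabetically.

Answer: ["a", "f", "v", "x"]

Derivation:
def/use:
  b0 def {c,f,x} use ∅
  b1 def {v,x} use ∅
  b2 def {x} use {c}
  b3 def {a} use {v}
  b4 def {c,v} use {a,c}
  b5 def {c} use {v}
  b6 def {s,x} use ∅
  b7 def {f,s} use {a}
  b8 def {c,v} use ∅

Backward fixpoint:
  b0: in=∅ out={c}
  b1: in={c} out={c,v}
  b2: in={c} out=∅
  b3: in={c,v} out={a,c,v}
  b4: in={a,c} out={a,v}
  b5: in={a,v} out={a,c}
  b6: in=∅ out=∅
  b7: in={a} out=∅
  b8: in=∅ out=∅

Interfere edges:
  a — {c,f,s,v}
  c — {a,f,v,x}
  f — {a,c,s}
  s — {a,f}
  v — {a,c,x}
  x — {c,v}

N(c) = ["a", "f", "v", "x"]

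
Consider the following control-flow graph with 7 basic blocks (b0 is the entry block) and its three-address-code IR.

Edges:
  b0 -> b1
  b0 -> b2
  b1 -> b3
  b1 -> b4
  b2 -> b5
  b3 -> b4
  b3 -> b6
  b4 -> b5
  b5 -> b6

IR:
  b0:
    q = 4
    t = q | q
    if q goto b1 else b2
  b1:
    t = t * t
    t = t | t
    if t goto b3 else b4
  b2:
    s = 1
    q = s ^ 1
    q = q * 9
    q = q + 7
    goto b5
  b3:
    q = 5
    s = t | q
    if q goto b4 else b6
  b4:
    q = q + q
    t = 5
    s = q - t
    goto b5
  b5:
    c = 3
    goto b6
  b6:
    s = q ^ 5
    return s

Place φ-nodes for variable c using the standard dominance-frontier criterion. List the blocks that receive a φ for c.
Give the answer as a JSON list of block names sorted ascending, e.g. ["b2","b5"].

idom tree: b1←b0 b2←b0 b3←b1 b4←b1 b5←b0 b6←b0
Dom at joins:
  b4: preds {b1,b3}: {b0,b1} ∩ {b0,b1,b3} = {b0,b1}; idom=b1
  b5: preds {b2,b4}: {b0,b2} ∩ {b0,b1,b4} = {b0}; idom=b0
  b6: preds {b3,b5}: {b0,b1,b3} ∩ {b0,b5} = {b0}; idom=b0

DF derivation:
  b4←b1: walk · to b1
  b4←b3: walk b3 to b1
  b5←b2: walk b2 to b0
  b5←b4: walk b4→b1 to b0
  b6←b3: walk b3→b1 to b0
  b6←b5: walk b5 to b0
  b0 → ∅
  b1 → {b5,b6}
  b2 → {b5}
  b3 → {b4,b6}
  b4 → {b5}
  b5 → {b6}
  b6 → ∅

φ for c: defs {b5}
  DF⁺ = {b6}

Answer: ["b6"]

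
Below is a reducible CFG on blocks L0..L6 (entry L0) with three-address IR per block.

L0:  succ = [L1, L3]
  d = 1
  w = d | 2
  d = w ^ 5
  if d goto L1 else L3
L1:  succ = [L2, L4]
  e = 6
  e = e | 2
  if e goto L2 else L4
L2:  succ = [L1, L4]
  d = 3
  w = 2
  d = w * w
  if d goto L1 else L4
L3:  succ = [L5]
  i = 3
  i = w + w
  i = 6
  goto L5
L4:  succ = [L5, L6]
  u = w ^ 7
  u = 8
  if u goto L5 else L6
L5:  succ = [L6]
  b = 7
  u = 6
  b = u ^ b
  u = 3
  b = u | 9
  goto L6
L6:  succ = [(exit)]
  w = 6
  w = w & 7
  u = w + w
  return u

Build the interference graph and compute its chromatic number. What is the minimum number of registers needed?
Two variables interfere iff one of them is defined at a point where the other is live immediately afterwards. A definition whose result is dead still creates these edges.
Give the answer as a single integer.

Answer: 2

Derivation:
Per-block:
  L0: {d,w} / ∅
  L1: {e} / ∅
  L2: {d,w} / ∅
  L3: {i} / {w}
  L4: {u} / {w}
  L5: {b,u} / ∅
  L6: {u,w} / ∅

Liveness:
  L0: in=∅ out={w}
  L1: in={w} out={w}
  L2: in=∅ out={w}
  L3: in={w} out=∅
  L4: in={w} out=∅
  L5: in=∅ out=∅
  L6: in=∅ out=∅

Interfere edges:
  b — {u}
  d — {w}
  e — {w}
  i — {w}
  u — {b}
  w — {d,e,i}

Chromatic number:
  clique {b,u} ⇒ need ≥ 2
  2-colouring: R0={b,w}  R1={d,e,i,u}
  χ = 2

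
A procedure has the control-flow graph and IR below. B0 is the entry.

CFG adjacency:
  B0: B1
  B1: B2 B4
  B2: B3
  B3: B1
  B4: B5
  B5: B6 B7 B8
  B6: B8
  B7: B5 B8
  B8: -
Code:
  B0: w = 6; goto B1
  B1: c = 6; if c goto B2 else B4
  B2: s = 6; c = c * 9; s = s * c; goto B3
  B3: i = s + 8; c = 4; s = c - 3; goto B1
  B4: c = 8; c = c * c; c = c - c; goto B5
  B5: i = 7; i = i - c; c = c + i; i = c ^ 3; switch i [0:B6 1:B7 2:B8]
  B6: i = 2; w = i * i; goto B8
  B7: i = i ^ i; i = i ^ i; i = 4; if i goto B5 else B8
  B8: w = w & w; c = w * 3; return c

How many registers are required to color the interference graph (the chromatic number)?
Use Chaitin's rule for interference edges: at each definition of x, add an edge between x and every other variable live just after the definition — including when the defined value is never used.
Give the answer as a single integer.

def/use:
  B0: {w} / ∅
  B1: {c} / ∅
  B2: {c,s} / {c}
  B3: {c,i,s} / {s}
  B4: {c} / ∅
  B5: {c,i} / {c}
  B6: {i,w} / ∅
  B7: {i} / {i}
  B8: {c,w} / {w}

Live sets:
  B0 li=∅ lo={w}
  B1 li={w} lo={c,w}
  B2 li={c,w} lo={s,w}
  B3 li={s,w} lo={w}
  B4 li={w} lo={c,w}
  B5 li={c,w} lo={c,i,w}
  B6 li=∅ lo={w}
  B7 li={c,i,w} lo={c,w}
  B8 li={w} lo=∅

Conflict graph:
  c: {i,s,w}
  i: {c,w}
  s: {c,w}
  w: {c,i,s}

Colouring:
  {c,i,w} pairwise interfere (3-clique) ⇒ χ ≥ 3
  3-colouring: R0={c}  R1={w}  R2={i,s}
  χ = 3

Answer: 3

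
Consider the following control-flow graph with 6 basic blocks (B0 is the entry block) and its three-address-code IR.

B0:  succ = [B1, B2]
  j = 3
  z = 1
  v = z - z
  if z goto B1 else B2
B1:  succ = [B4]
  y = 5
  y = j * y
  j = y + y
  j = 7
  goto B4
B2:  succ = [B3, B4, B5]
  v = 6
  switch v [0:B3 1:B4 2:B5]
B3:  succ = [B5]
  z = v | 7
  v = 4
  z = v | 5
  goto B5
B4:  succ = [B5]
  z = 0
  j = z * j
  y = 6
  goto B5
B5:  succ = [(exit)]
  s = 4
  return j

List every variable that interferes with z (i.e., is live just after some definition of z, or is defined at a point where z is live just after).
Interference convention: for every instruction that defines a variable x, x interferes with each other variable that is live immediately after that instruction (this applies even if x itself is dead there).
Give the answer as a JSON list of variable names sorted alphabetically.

Answer: ["j", "v"]

Analysis:
def/use:
  B0 def {j,v,z} use ∅
  B1 def {j,y} use {j}
  B2 def {v} use ∅
  B3 def {v,z} use {v}
  B4 def {j,y,z} use {j}
  B5 def {s} use {j}

Liveness:
  B0: in=∅ out={j}
  B1: in={j} out={j}
  B2: in={j} out={j,v}
  B3: in={j,v} out={j}
  B4: in={j} out={j}
  B5: in={j} out=∅

Interfere edges:
  j: {s,v,y,z}
  s: {j}
  v: {j,z}
  y: {j}
  z: {j,v}

N(z) = ["j", "v"]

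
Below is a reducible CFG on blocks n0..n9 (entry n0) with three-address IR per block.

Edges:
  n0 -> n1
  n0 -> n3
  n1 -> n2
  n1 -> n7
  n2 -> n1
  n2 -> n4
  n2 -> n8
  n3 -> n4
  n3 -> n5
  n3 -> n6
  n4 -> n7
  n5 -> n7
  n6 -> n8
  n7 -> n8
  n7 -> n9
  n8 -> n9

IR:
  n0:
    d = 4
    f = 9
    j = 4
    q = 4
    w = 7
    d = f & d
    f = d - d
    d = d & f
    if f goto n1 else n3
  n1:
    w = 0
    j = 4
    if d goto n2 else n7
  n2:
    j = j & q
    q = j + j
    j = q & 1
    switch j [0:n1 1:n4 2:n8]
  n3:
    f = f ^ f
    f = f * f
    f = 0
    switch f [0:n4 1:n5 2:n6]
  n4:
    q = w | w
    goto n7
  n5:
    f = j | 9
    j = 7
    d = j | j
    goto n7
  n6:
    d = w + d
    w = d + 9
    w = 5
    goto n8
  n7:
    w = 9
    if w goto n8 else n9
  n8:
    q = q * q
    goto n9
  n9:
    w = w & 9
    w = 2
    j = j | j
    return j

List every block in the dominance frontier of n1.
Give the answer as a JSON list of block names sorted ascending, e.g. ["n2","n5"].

idom tree: n1←n0 n2←n1 n3←n0 n4←n0 n5←n3 n6←n3 n7←n0 n8←n0 n9←n0
Dom at joins:
  n1: preds {n0,n2}: {n0} ∩ {n0,n1,n2} = {n0}; idom=n0
  n4: preds {n2,n3}: {n0,n1,n2} ∩ {n0,n3} = {n0}; idom=n0
  n7: preds {n1,n4,n5}: {n0,n1} ∩ {n0,n4} ∩ {n0,n3,n5} = {n0}; idom=n0
  n8: preds {n2,n6,n7}: {n0,n1,n2} ∩ {n0,n3,n6} ∩ {n0,n7} = {n0}; idom=n0
  n9: preds {n7,n8}: {n0,n7} ∩ {n0,n8} = {n0}; idom=n0

Frontier:
  join n1 pred n0: · stop@n0
  join n1 pred n2: n2→n1 stop@n0
  join n4 pred n2: n2→n1 stop@n0
  join n4 pred n3: n3 stop@n0
  join n7 pred n1: n1 stop@n0
  join n7 pred n4: n4 stop@n0
  join n7 pred n5: n5→n3 stop@n0
  join n8 pred n2: n2→n1 stop@n0
  join n8 pred n6: n6→n3 stop@n0
  join n8 pred n7: n7 stop@n0
  join n9 pred n7: n7 stop@n0
  join n9 pred n8: n8 stop@n0
  DF(n0)=∅
  DF(n1)={n1,n4,n7,n8}
  DF(n2)={n1,n4,n8}
  DF(n3)={n4,n7,n8}
  DF(n4)={n7}
  DF(n5)={n7}
  DF(n6)={n8}
  DF(n7)={n8,n9}
  DF(n8)={n9}
  DF(n9)=∅

DF(n1) = ["n1", "n4", "n7", "n8"]

Answer: ["n1", "n4", "n7", "n8"]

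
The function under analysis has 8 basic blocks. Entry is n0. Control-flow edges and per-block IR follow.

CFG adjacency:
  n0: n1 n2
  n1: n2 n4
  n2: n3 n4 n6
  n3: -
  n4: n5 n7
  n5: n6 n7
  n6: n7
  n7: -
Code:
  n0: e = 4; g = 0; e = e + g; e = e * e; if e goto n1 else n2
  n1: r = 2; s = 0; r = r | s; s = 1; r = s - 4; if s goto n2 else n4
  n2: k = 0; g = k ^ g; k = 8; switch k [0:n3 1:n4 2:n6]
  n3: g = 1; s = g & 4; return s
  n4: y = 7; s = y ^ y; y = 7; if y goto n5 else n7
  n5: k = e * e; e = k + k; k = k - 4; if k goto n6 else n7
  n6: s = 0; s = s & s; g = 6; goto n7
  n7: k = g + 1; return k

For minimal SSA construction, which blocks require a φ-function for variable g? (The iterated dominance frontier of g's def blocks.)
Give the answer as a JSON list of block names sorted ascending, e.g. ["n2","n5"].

idom tree: n1←n0 n2←n0 n3←n2 n4←n0 n5←n4 n6←n0 n7←n0
Dom∩ at merges:
  n2: preds {n0,n1}: {n0} ∩ {n0,n1} = {n0}; idom=n0
  n4: preds {n1,n2}: {n0,n1} ∩ {n0,n2} = {n0}; idom=n0
  n6: preds {n2,n5}: {n0,n2} ∩ {n0,n4,n5} = {n0}; idom=n0
  n7: preds {n4,n5,n6}: {n0,n4} ∩ {n0,n4,n5} ∩ {n0,n6} = {n0}; idom=n0

DF derivation:
  n2←n0: walk · to n0
  n2←n1: walk n1 to n0
  n4←n1: walk n1 to n0
  n4←n2: walk n2 to n0
  n6←n2: walk n2 to n0
  n6←n5: walk n5→n4 to n0
  n7←n4: walk n4 to n0
  n7←n5: walk n5→n4 to n0
  n7←n6: walk n6 to n0
  n0 → ∅
  n1 → {n2,n4}
  n2 → {n4,n6}
  n3 → ∅
  n4 → {n6,n7}
  n5 → {n6,n7}
  n6 → {n7}
  n7 → ∅

φ for g: defs {n0,n2,n3,n6}
  DF⁺ = {n4,n6,n7}

Answer: ["n4", "n6", "n7"]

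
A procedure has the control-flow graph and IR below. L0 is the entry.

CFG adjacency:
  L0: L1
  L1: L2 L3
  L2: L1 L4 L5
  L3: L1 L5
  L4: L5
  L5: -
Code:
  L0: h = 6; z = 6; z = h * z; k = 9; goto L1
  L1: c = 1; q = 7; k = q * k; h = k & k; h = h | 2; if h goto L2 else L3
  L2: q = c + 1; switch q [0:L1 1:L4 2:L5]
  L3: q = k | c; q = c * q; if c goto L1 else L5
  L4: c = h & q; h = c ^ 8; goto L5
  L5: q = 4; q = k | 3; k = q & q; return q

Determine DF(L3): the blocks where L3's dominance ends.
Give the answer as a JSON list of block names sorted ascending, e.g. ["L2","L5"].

Answer: ["L1", "L5"]

Derivation:
idom tree: L1←L0 L2←L1 L3←L1 L4←L2 L5←L1
Dom at joins:
  L1: preds {L0,L2,L3}: {L0} ∩ {L0,L1,L2} ∩ {L0,L1,L3} = {L0}; idom=L0
  L5: preds {L2,L3,L4}: {L0,L1,L2} ∩ {L0,L1,L3} ∩ {L0,L1,L2,L4} = {L0,L1}; idom=L1

Frontier:
  L1←L0: walk · to L0
  L1←L2: walk L2→L1 to L0
  L1←L3: walk L3→L1 to L0
  L5←L2: walk L2 to L1
  L5←L3: walk L3 to L1
  L5←L4: walk L4→L2 to L1
  L0 → ∅
  L1 → {L1}
  L2 → {L1,L5}
  L3 → {L1,L5}
  L4 → {L5}
  L5 → ∅

DF(L3) = ["L1", "L5"]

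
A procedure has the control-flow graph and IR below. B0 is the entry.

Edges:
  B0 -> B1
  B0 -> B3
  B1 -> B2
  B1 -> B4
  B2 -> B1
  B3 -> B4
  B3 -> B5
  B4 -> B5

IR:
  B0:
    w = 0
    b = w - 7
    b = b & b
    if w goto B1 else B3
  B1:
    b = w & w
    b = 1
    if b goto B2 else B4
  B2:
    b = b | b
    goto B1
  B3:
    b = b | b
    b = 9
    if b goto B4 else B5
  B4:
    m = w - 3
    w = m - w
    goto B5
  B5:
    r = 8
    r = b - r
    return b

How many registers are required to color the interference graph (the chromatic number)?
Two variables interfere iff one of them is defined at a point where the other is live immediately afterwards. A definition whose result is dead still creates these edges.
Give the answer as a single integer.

Answer: 3

Working:
Per-block:
  B0: def={b,w} ue=∅
  B1: def={b} ue={w}
  B2: def={b} ue={b}
  B3: def={b} ue={b}
  B4: def={m,w} ue={w}
  B5: def={r} ue={b}

Backward fixpoint:
  B0: in=∅ out={b,w}
  B1: in={w} out={b,w}
  B2: in={b,w} out={w}
  B3: in={b,w} out={b,w}
  B4: in={b,w} out={b}
  B5: in={b} out=∅

Interfere edges:
  b: {m,r,w}
  m: {b,w}
  r: {b}
  w: {b,m}

Chromatic number:
  clique {b,m,w} ⇒ need ≥ 3
  assign b→r0 m→r1 r→r1 w→r2 — no edge inside a register ⇒ χ ≤ 3
  χ = 3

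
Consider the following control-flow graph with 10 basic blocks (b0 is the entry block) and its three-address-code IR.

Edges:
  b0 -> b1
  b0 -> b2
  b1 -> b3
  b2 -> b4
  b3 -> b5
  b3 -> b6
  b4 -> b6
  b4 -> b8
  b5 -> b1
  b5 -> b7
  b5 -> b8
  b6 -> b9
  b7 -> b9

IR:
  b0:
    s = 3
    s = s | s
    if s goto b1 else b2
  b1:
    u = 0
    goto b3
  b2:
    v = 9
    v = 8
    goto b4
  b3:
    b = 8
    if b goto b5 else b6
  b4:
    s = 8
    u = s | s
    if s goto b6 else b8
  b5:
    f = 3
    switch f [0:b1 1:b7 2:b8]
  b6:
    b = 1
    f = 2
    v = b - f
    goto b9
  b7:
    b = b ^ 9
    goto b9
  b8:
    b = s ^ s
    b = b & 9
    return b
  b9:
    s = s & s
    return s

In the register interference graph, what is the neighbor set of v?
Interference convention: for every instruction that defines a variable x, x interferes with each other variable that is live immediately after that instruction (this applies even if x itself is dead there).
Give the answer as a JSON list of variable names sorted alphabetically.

Answer: ["s"]

Analysis:
Block summaries:
  b0: def={s} ue=∅
  b1: def={u} ue=∅
  b2: def={v} ue=∅
  b3: def={b} ue=∅
  b4: def={s,u} ue=∅
  b5: def={f} ue=∅
  b6: def={b,f,v} ue=∅
  b7: def={b} ue={b}
  b8: def={b} ue={s}
  b9: def={s} ue={s}

Liveness:
  b0: in=∅ out={s}
  b1: in={s} out={s}
  b2: in=∅ out=∅
  b3: in={s} out={b,s}
  b4: in=∅ out={s}
  b5: in={b,s} out={b,s}
  b6: in={s} out={s}
  b7: in={b,s} out={s}
  b8: in={s} out=∅
  b9: in={s} out=∅

Interfere edges:
  b: {f,s}
  f: {b,s}
  s: {b,f,u,v}
  u: {s}
  v: {s}

N(v) = ["s"]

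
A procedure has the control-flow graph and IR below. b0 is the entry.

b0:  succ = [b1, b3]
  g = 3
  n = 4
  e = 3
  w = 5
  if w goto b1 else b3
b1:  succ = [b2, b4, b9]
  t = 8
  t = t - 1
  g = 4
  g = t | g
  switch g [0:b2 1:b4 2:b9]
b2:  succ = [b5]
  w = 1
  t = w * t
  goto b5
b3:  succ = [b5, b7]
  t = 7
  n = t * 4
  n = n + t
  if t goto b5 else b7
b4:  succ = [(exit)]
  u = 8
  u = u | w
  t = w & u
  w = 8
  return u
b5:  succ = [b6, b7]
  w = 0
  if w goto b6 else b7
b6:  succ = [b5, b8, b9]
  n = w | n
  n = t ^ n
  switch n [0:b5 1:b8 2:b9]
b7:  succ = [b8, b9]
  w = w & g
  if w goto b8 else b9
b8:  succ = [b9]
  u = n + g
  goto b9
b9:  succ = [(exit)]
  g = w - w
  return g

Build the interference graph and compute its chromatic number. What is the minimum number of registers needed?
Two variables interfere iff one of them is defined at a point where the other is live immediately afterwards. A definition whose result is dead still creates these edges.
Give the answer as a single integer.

Answer: 4

Derivation:
Block summaries:
  b0: def={e,g,n,w} ue=∅
  b1: def={g,t} ue=∅
  b2: def={t,w} ue={t}
  b3: def={n,t} ue=∅
  b4: def={t,u,w} ue={w}
  b5: def={w} ue=∅
  b6: def={n} ue={n,t,w}
  b7: def={w} ue={g,w}
  b8: def={u} ue={g,n}
  b9: def={g} ue={w}

Live sets:
  b0: in=∅ out={g,n,w}
  b1: in={n,w} out={g,n,t,w}
  b2: in={g,n,t} out={g,n,t}
  b3: in={g,w} out={g,n,t,w}
  b4: in={w} out=∅
  b5: in={g,n,t} out={g,n,t,w}
  b6: in={g,n,t,w} out={g,n,t,w}
  b7: in={g,n,w} out={g,n,w}
  b8: in={g,n,w} out={w}
  b9: in={w} out=∅

Interference:
  e — {g,n}
  g — {e,n,t,w}
  n — {e,g,t,w}
  t — {g,n,u,w}
  u — {t,w}
  w — {g,n,t,u}

Chromatic number:
  clique {g,n,t,w} ⇒ need ≥ 4
  4-colouring: r0={g,u}  r1={n}  r2={e,t}  r3={w}
  χ = 4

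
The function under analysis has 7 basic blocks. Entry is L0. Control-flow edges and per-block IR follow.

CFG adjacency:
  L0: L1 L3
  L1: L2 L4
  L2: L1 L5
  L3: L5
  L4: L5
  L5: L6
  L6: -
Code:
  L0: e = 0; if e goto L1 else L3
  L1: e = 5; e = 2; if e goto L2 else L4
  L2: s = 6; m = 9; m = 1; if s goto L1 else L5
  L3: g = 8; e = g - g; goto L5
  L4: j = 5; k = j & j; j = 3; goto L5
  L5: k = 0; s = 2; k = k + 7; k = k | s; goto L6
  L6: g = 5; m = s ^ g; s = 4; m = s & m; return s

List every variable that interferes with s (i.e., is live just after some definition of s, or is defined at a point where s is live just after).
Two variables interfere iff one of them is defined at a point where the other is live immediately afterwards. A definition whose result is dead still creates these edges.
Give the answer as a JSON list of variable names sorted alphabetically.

def/use:
  L0 def {e} use ∅
  L1 def {e} use ∅
  L2 def {m,s} use ∅
  L3 def {e,g} use ∅
  L4 def {j,k} use ∅
  L5 def {k,s} use ∅
  L6 def {g,m,s} use {s}

Backward fixpoint:
  L0: in=∅ out=∅
  L1: in=∅ out=∅
  L2: in=∅ out=∅
  L3: in=∅ out=∅
  L4: in=∅ out=∅
  L5: in=∅ out={s}
  L6: in={s} out=∅

Interference:
  e — ∅
  g — {s}
  j — ∅
  k — {s}
  m — {s}
  s — {g,k,m}

N(s) = ["g", "k", "m"]

Answer: ["g", "k", "m"]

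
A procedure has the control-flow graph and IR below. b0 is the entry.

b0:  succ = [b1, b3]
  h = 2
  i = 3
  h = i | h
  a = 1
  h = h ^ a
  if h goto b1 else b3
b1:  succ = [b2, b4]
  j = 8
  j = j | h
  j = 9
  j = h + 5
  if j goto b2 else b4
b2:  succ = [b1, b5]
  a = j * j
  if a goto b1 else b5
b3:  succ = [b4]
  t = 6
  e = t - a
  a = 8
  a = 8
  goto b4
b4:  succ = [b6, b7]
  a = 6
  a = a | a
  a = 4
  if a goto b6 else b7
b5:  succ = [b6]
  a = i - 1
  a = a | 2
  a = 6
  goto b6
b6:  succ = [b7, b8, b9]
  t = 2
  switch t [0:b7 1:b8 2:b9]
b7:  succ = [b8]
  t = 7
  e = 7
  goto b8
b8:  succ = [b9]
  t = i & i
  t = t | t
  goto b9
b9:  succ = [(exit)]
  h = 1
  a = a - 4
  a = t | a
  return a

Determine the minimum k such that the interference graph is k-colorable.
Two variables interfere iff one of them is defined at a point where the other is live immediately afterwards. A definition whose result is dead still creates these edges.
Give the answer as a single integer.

def/use:
  b0: def={a,h,i} ue=∅
  b1: def={j} ue={h}
  b2: def={a} ue={j}
  b3: def={a,e,t} ue={a}
  b4: def={a} ue=∅
  b5: def={a} ue={i}
  b6: def={t} ue=∅
  b7: def={e,t} ue=∅
  b8: def={t} ue={i}
  b9: def={a,h} ue={a,t}

Liveness:
  b0 li=∅ lo={a,h,i}
  b1 li={h,i} lo={h,i,j}
  b2 li={h,i,j} lo={h,i}
  b3 li={a,i} lo={i}
  b4 li={i} lo={a,i}
  b5 li={i} lo={a,i}
  b6 li={a,i} lo={a,i,t}
  b7 li={a,i} lo={a,i}
  b8 li={a,i} lo={a,t}
  b9 li={a,t} lo=∅

Interfere edges:
  a — {e,h,i,t}
  e — {a,i}
  h — {a,i,j,t}
  i — {a,e,h,j,t}
  j — {h,i}
  t — {a,h,i}

Colouring:
  lower bound: {a,h,i,t} mutually conflict ⇒ χ ≥ 4
  4-colouring: r0={i}  r1={a,j}  r2={e,h}  r3={t}
  χ = 4

Answer: 4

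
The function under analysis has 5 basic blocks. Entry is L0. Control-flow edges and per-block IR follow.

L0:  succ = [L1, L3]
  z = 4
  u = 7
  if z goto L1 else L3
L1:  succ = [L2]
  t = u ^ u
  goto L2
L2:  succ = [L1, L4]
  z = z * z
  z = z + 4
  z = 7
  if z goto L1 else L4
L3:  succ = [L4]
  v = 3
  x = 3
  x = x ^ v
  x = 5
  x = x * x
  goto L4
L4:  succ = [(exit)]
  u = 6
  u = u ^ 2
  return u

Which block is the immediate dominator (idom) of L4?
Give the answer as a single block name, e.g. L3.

Answer: L0

Analysis:
idom tree: L1←L0 L2←L1 L3←L0 L4←L0
Dom∩ at merges:
  L1: preds {L0,L2}: {L0} ∩ {L0,L1,L2} = {L0}; idom=L0
  L4: preds {L2,L3}: {L0,L1,L2} ∩ {L0,L3} = {L0}; idom=L0

idom(L4) = L0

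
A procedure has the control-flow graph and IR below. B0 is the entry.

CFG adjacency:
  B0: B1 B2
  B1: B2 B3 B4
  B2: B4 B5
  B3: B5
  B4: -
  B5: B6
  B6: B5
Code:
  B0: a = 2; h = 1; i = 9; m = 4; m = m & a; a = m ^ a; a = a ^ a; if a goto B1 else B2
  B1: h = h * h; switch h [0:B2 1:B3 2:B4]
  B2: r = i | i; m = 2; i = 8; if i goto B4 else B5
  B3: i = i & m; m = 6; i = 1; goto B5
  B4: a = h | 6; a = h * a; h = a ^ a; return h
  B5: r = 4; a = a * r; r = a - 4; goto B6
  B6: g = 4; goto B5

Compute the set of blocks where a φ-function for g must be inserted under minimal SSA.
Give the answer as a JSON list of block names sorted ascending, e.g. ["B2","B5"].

idom tree: B1←B0 B2←B0 B3←B1 B4←B0 B5←B0 B6←B5
Dom∩ at merges:
  B2: preds {B0,B1}: {B0} ∩ {B0,B1} = {B0}; idom=B0
  B4: preds {B1,B2}: {B0,B1} ∩ {B0,B2} = {B0}; idom=B0
  B5: preds {B2,B3,B6}: {B0,B2} ∩ {B0,B1,B3} ∩ {B0,B5,B6} = {B0}; idom=B0

Frontier:
  join B2 pred B0: · stop@B0
  join B2 pred B1: B1 stop@B0
  join B4 pred B1: B1 stop@B0
  join B4 pred B2: B2 stop@B0
  join B5 pred B2: B2 stop@B0
  join B5 pred B3: B3→B1 stop@B0
  join B5 pred B6: B6→B5 stop@B0
  B0: DF=∅
  B1: DF={B2,B4,B5}
  B2: DF={B4,B5}
  B3: DF={B5}
  B4: DF=∅
  B5: DF={B5}
  B6: DF={B5}

φ for g: defs {B6}
  DF⁺ = {B5}

Answer: ["B5"]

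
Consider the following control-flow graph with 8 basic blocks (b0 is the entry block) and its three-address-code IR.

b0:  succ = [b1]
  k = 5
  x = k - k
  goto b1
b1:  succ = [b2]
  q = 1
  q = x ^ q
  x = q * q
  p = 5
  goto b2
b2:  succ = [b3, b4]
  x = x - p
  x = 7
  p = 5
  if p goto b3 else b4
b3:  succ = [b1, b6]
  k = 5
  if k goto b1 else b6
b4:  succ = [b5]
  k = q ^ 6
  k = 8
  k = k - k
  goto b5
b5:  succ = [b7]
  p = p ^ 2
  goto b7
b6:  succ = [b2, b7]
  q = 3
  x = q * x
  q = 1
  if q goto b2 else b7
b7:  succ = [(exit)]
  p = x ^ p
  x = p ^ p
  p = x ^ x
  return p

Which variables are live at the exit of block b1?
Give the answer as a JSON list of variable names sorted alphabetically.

Answer: ["p", "q", "x"]

Derivation:
Block summaries:
  b0: {k,x} / ∅
  b1: {p,q,x} / {x}
  b2: {p,x} / {p,x}
  b3: {k} / ∅
  b4: {k} / {q}
  b5: {p} / {p}
  b6: {q,x} / {x}
  b7: {p,x} / {p,x}

Backward fixpoint:
  live b0: ∅→{x}
  live b1: {x}→{p,q,x}
  live b2: {p,q,x}→{p,q,x}
  live b3: {p,x}→{p,x}
  live b4: {p,q,x}→{p,x}
  live b5: {p,x}→{p,x}
  live b6: {p,x}→{p,q,x}
  live b7: {p,x}→∅

live-out(b1) = ["p", "q", "x"]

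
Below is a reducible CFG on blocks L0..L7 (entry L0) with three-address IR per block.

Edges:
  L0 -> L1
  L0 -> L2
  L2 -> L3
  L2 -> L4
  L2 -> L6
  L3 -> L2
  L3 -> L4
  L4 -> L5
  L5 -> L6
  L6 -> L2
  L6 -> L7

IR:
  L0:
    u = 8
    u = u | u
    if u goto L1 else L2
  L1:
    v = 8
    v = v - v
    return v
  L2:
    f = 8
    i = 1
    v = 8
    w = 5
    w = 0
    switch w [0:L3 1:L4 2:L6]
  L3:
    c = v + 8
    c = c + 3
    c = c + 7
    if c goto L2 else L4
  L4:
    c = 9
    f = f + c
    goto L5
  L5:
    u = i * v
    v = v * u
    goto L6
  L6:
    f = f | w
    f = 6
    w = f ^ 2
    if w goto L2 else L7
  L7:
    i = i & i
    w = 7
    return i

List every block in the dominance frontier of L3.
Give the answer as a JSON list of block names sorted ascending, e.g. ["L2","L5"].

Answer: ["L2", "L4"]

Derivation:
idom tree: L1←L0 L2←L0 L3←L2 L4←L2 L5←L4 L6←L2 L7←L6
Join-block Dom:
  L2: preds {L0,L3,L6}: {L0} ∩ {L0,L2,L3} ∩ {L0,L2,L6} = {L0}; idom=L0
  L4: preds {L2,L3}: {L0,L2} ∩ {L0,L2,L3} = {L0,L2}; idom=L2
  L6: preds {L2,L5}: {L0,L2} ∩ {L0,L2,L4,L5} = {L0,L2}; idom=L2

Frontier:
  join L2 pred L0: · stop@L0
  join L2 pred L3: L3→L2 stop@L0
  join L2 pred L6: L6→L2 stop@L0
  join L4 pred L2: · stop@L2
  join L4 pred L3: L3 stop@L2
  join L6 pred L2: · stop@L2
  join L6 pred L5: L5→L4 stop@L2
  L0: DF=∅
  L1: DF=∅
  L2: DF={L2}
  L3: DF={L2,L4}
  L4: DF={L6}
  L5: DF={L6}
  L6: DF={L2}
  L7: DF=∅

DF(L3) = ["L2", "L4"]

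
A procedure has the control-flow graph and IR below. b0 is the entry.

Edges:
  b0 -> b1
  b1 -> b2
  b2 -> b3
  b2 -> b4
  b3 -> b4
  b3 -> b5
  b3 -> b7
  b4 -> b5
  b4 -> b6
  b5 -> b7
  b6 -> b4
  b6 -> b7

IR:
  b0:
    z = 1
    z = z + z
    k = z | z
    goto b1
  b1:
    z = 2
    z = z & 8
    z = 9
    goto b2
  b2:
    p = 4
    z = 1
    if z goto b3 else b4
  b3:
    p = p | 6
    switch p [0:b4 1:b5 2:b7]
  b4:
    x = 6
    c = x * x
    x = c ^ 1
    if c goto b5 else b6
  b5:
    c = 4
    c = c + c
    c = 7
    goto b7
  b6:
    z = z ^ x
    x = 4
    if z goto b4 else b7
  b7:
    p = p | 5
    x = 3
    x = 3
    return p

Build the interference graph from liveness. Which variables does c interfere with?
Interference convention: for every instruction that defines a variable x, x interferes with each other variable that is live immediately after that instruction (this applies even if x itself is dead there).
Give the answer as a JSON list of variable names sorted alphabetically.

Answer: ["p", "x", "z"]

Working:
Block summaries:
  b0: {k,z} / ∅
  b1: {z} / ∅
  b2: {p,z} / ∅
  b3: {p} / {p}
  b4: {c,x} / ∅
  b5: {c} / ∅
  b6: {x,z} / {x,z}
  b7: {p,x} / {p}

Live sets:
  b0 li=∅ lo=∅
  b1 li=∅ lo=∅
  b2 li=∅ lo={p,z}
  b3 li={p,z} lo={p,z}
  b4 li={p,z} lo={p,x,z}
  b5 li={p} lo={p}
  b6 li={p,x,z} lo={p,z}
  b7 li={p} lo=∅

Interfere edges:
  c↔{p,x,z}
  k↔∅
  p↔{c,x,z}
  x↔{c,p,z}
  z↔{c,p,x}

N(c) = ["p", "x", "z"]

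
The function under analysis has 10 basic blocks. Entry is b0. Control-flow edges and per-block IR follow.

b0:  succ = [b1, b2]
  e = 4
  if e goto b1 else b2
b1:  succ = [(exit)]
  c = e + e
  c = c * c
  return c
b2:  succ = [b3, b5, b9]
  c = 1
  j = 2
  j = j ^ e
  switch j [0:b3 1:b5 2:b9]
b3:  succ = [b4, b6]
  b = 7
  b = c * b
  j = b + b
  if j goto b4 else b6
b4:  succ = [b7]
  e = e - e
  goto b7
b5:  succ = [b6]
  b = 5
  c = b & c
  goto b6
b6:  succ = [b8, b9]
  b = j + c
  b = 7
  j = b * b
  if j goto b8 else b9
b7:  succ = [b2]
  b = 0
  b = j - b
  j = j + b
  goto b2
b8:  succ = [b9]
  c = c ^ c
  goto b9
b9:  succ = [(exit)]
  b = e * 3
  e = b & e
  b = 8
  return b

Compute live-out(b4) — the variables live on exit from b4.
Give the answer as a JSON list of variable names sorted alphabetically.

def/use:
  b0 def {e} use ∅
  b1 def {c} use {e}
  b2 def {c,j} use {e}
  b3 def {b,j} use {c}
  b4 def {e} use {e}
  b5 def {b,c} use {c}
  b6 def {b,j} use {c,j}
  b7 def {b,j} use {j}
  b8 def {c} use {c}
  b9 def {b,e} use {e}

Liveness:
  b0: in=∅ out={e}
  b1: in={e} out=∅
  b2: in={e} out={c,e,j}
  b3: in={c,e} out={c,e,j}
  b4: in={e,j} out={e,j}
  b5: in={c,e,j} out={c,e,j}
  b6: in={c,e,j} out={c,e}
  b7: in={e,j} out={e}
  b8: in={c,e} out={e}
  b9: in={e} out=∅

live-out(b4) = ["e", "j"]

Answer: ["e", "j"]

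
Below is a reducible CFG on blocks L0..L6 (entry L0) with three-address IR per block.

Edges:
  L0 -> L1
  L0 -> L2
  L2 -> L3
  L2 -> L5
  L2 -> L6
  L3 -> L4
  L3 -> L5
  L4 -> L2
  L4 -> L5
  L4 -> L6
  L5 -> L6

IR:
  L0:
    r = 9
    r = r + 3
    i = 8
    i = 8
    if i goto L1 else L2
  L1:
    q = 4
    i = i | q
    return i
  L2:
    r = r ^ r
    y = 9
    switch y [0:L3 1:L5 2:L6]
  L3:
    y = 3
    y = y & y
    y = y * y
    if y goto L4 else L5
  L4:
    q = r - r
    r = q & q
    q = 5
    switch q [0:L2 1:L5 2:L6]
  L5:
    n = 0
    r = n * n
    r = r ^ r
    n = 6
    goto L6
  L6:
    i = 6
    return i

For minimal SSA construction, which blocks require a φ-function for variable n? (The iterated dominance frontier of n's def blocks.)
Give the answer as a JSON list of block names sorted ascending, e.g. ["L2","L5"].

Answer: ["L6"]

Analysis:
idom tree: L1←L0 L2←L0 L3←L2 L4←L3 L5←L2 L6←L2
Join-block Dom:
  L2: preds {L0,L4}: {L0} ∩ {L0,L2,L3,L4} = {L0}; idom=L0
  L5: preds {L2,L3,L4}: {L0,L2} ∩ {L0,L2,L3} ∩ {L0,L2,L3,L4} = {L0,L2}; idom=L2
  L6: preds {L2,L4,L5}: {L0,L2} ∩ {L0,L2,L3,L4} ∩ {L0,L2,L5} = {L0,L2}; idom=L2

DF derivation:
  L2←L0: walk · to L0
  L2←L4: walk L4→L3→L2 to L0
  L5←L2: walk · to L2
  L5←L3: walk L3 to L2
  L5←L4: walk L4→L3 to L2
  L6←L2: walk · to L2
  L6←L4: walk L4→L3 to L2
  L6←L5: walk L5 to L2
  DF(L0)=∅
  DF(L1)=∅
  DF(L2)={L2}
  DF(L3)={L2,L5,L6}
  DF(L4)={L2,L5,L6}
  DF(L5)={L6}
  DF(L6)=∅

φ for n: defs {L5}
  DF⁺ = {L6}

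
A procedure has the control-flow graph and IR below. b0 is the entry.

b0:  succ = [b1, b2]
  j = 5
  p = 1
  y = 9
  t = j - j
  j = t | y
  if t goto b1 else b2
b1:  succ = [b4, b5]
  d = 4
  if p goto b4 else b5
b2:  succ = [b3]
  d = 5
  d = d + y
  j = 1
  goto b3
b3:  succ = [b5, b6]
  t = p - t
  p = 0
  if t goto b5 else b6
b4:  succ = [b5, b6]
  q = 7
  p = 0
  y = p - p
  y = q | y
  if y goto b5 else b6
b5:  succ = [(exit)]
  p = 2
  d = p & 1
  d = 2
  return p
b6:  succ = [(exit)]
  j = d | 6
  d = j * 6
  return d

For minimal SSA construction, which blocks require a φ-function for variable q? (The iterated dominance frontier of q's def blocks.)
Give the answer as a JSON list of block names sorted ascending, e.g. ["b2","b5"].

idom tree: b1←b0 b2←b0 b3←b2 b4←b1 b5←b0 b6←b0
Join-block Dom:
  b5: preds {b1,b3,b4}: {b0,b1} ∩ {b0,b2,b3} ∩ {b0,b1,b4} = {b0}; idom=b0
  b6: preds {b3,b4}: {b0,b2,b3} ∩ {b0,b1,b4} = {b0}; idom=b0

DF walk-up:
  b5←b1: walk b1 to b0
  b5←b3: walk b3→b2 to b0
  b5←b4: walk b4→b1 to b0
  b6←b3: walk b3→b2 to b0
  b6←b4: walk b4→b1 to b0
  DF(b0)=∅
  DF(b1)={b5,b6}
  DF(b2)={b5,b6}
  DF(b3)={b5,b6}
  DF(b4)={b5,b6}
  DF(b5)=∅
  DF(b6)=∅

φ for q: defs {b4}
  DF⁺ = {b5,b6}

Answer: ["b5", "b6"]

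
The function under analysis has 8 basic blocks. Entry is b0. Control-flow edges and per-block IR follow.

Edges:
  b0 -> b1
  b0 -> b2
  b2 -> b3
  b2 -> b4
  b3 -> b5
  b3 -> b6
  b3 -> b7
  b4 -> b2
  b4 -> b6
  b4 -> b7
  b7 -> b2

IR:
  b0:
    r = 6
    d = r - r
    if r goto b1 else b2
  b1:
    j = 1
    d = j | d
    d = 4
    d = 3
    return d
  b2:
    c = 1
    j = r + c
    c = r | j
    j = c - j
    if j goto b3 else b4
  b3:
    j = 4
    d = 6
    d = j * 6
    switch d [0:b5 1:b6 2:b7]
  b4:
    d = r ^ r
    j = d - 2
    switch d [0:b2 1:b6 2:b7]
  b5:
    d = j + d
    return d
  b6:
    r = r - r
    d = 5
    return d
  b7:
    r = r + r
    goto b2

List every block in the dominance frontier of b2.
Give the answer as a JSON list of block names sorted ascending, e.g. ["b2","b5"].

Answer: ["b2"]

Derivation:
idom tree: b1←b0 b2←b0 b3←b2 b4←b2 b5←b3 b6←b2 b7←b2
Join-block Dom:
  b2: preds {b0,b4,b7}: {b0} ∩ {b0,b2,b4} ∩ {b0,b2,b7} = {b0}; idom=b0
  b6: preds {b3,b4}: {b0,b2,b3} ∩ {b0,b2,b4} = {b0,b2}; idom=b2
  b7: preds {b3,b4}: {b0,b2,b3} ∩ {b0,b2,b4} = {b0,b2}; idom=b2

Frontier:
  b2←b0: walk · to b0
  b2←b4: walk b4→b2 to b0
  b2←b7: walk b7→b2 to b0
  b6←b3: walk b3 to b2
  b6←b4: walk b4 to b2
  b7←b3: walk b3 to b2
  b7←b4: walk b4 to b2
  DF(b0)=∅
  DF(b1)=∅
  DF(b2)={b2}
  DF(b3)={b6,b7}
  DF(b4)={b2,b6,b7}
  DF(b5)=∅
  DF(b6)=∅
  DF(b7)={b2}

DF(b2) = ["b2"]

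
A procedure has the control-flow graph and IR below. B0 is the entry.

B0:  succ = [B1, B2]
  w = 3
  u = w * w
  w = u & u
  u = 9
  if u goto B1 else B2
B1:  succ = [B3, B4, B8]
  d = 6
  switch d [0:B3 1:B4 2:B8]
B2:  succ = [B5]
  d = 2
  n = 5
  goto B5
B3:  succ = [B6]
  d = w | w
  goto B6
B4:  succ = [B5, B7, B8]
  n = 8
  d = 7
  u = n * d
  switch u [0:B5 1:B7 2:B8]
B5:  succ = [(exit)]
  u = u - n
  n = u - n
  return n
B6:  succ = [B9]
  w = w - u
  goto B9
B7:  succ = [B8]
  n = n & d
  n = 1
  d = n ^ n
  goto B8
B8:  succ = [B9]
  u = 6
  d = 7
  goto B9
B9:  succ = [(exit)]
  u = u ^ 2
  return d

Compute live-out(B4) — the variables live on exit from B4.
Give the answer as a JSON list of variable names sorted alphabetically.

Answer: ["d", "n", "u"]

Analysis:
Per-block:
  B0: {u,w} / ∅
  B1: {d} / ∅
  B2: {d,n} / ∅
  B3: {d} / {w}
  B4: {d,n,u} / ∅
  B5: {n,u} / {n,u}
  B6: {w} / {u,w}
  B7: {d,n} / {d,n}
  B8: {d,u} / ∅
  B9: {u} / {d,u}

Live sets:
  live B0: ∅→{u,w}
  live B1: {u,w}→{u,w}
  live B2: {u}→{n,u}
  live B3: {u,w}→{d,u,w}
  live B4: ∅→{d,n,u}
  live B5: {n,u}→∅
  live B6: {d,u,w}→{d,u}
  live B7: {d,n}→∅
  live B8: ∅→{d,u}
  live B9: {d,u}→∅

live-out(B4) = ["d", "n", "u"]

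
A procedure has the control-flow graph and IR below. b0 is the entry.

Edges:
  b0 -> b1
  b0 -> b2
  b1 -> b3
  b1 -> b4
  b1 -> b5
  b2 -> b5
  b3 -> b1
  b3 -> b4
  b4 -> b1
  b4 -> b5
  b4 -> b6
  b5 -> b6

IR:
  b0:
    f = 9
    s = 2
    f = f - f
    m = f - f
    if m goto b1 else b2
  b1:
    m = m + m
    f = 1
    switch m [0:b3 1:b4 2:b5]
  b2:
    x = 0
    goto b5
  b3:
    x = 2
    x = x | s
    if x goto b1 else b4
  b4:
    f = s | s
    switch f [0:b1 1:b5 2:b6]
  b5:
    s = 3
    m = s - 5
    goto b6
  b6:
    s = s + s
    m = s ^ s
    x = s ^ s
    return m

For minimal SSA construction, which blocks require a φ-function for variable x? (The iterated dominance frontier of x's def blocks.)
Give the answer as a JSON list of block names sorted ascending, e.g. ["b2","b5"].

idom tree: b1←b0 b2←b0 b3←b1 b4←b1 b5←b0 b6←b0
Dom∩ at merges:
  b1: preds {b0,b3,b4}: {b0} ∩ {b0,b1,b3} ∩ {b0,b1,b4} = {b0}; idom=b0
  b4: preds {b1,b3}: {b0,b1} ∩ {b0,b1,b3} = {b0,b1}; idom=b1
  b5: preds {b1,b2,b4}: {b0,b1} ∩ {b0,b2} ∩ {b0,b1,b4} = {b0}; idom=b0
  b6: preds {b4,b5}: {b0,b1,b4} ∩ {b0,b5} = {b0}; idom=b0

DF walk-up:
  join b1 pred b0: · stop@b0
  join b1 pred b3: b3→b1 stop@b0
  join b1 pred b4: b4→b1 stop@b0
  join b4 pred b1: · stop@b1
  join b4 pred b3: b3 stop@b1
  join b5 pred b1: b1 stop@b0
  join b5 pred b2: b2 stop@b0
  join b5 pred b4: b4→b1 stop@b0
  join b6 pred b4: b4→b1 stop@b0
  join b6 pred b5: b5 stop@b0
  b0 → ∅
  b1 → {b1,b5,b6}
  b2 → {b5}
  b3 → {b1,b4}
  b4 → {b1,b5,b6}
  b5 → {b6}
  b6 → ∅

φ for x: defs {b2,b3,b6}
  DF⁺ = {b1,b4,b5,b6}

Answer: ["b1", "b4", "b5", "b6"]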